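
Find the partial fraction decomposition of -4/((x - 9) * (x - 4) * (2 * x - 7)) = -16/(11*(2*x - 7)) + 4/(5*(x - 4)) - 4/(55*(x - 9))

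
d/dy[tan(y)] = cos(y)^(-2)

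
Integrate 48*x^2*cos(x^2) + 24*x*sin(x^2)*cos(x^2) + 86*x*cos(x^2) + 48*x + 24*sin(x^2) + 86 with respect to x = -10*x + 6*(2*x + sin(x^2) + 4)^2 - 5*sin(x^2) + C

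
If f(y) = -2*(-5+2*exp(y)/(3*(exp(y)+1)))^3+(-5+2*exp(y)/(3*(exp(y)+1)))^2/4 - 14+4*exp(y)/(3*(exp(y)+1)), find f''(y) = (677*exp(4*y) + 1097*exp(3*y) - 419*exp(2*y) - 903*exp(y))/(9*exp(5*y) + 45*exp(4*y) + 90*exp(3*y) + 90*exp(2*y) + 45*exp(y) + 9)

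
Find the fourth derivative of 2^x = 2^x*log(2)^4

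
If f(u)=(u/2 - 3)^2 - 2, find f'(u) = u/2 - 3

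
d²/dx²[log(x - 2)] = -1/(x^2 - 4*x + 4)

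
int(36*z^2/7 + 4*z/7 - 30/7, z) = 12*z^3/7 + 2*z^2/7 - 30*z/7 + C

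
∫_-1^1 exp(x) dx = E - exp(-1)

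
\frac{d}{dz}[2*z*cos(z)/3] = -2*z*sin(z)/3 + 2*cos(z)/3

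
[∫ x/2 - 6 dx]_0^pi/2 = -36 + (-6 + pi/4)^2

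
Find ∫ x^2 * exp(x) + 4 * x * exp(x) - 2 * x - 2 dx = (exp(x) - 1)*(x^2 + 2*x - 2) + C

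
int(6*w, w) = 3*w^2 + C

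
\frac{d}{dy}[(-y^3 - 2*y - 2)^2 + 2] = 6*y^5 + 16*y^3 + 12*y^2 + 8*y + 8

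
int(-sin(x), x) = cos(x) + C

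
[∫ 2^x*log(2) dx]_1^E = -2 + 2^E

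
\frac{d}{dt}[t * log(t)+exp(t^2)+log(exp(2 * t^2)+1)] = (2*t*exp(3*t^2) + 4*t*exp(2*t^2) + 2*t*exp(t^2) + exp(2*t^2)*log(t) + exp(2*t^2) + log(t) + 1)/(exp(2*t^2) + 1)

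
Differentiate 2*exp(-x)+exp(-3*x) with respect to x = (-2*exp(2*x) - 3)*exp(-3*x)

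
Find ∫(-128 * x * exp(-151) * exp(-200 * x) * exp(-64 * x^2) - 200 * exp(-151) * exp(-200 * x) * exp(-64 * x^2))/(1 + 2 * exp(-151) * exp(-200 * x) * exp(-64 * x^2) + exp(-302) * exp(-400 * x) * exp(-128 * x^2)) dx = 1/(exp(64*x^2 + 200*x + 151) + 1) + C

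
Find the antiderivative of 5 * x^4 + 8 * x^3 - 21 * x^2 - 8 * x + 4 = x^5 + 2*x^4 - 7*x^3 - 4*x^2 + 4*x + C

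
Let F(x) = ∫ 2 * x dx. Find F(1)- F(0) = 1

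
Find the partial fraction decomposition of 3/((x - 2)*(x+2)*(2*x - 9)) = 12/(65*(2*x - 9)) + 3/(52*(x + 2)) - 3/(20*(x - 2))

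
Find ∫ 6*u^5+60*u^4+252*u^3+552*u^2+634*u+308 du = u^6 + 12*u^5 + 63*u^4 + 184*u^3 + 317*u^2 + 308*u + C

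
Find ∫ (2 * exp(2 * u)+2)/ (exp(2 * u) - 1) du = 2*log(2*sinh(u)) + C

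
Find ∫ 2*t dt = t^2 + C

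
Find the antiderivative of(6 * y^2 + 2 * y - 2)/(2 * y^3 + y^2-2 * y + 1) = log(2*y^3 + y^2 - 2*y + 1) + C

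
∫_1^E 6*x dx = -3 + 3*exp(2)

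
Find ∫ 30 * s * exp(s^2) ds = 15*exp(s^2) + C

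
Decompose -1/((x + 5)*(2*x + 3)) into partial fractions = -2/(7*(2*x + 3)) + 1/(7*(x + 5))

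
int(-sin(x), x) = cos(x) + C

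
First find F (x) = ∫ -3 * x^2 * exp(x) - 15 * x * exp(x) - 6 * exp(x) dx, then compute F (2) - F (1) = -27*exp(2) + 9*E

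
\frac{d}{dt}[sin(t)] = cos(t)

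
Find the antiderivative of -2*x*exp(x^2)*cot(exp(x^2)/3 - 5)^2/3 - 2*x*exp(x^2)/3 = cot(exp(x^2)/3 - 5) + C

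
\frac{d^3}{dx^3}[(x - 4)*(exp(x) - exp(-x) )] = (x*exp(2*x) + x - exp(2*x) - 7)*exp(-x)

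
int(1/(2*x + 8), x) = log(x + 4)/2 + C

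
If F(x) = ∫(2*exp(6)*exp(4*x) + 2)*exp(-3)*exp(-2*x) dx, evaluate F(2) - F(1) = -exp(5) - exp(-7) + exp(-5) + exp(7)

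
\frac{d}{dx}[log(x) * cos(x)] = (-x*log(x)*sin(x) + cos(x))/x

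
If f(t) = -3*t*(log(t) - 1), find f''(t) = -3/t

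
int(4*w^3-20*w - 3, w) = w^4 - 10*w^2 - 3*w + C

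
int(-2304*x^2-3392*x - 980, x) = -768*x^3 - 1696*x^2 - 980*x + C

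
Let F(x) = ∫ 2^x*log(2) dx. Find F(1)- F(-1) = 3/2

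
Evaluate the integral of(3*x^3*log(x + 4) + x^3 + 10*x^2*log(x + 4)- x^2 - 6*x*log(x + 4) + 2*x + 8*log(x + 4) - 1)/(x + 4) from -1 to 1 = log(5) + 5*log(3)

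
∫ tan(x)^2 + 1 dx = tan(x) + C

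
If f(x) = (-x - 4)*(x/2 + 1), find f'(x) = -x - 3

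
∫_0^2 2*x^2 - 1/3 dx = 14/3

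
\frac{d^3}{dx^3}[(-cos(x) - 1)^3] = 3*(9*sin(x)^2 - 8*cos(x) - 8)*sin(x)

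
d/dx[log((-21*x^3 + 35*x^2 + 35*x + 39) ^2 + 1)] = (2646*x^5 - 7350*x^4 - 980*x^3 + 2436*x^2 + 7910*x + 2730)/(441*x^6 - 1470*x^5 - 245*x^4 + 812*x^3 + 3955*x^2 + 2730*x + 1522)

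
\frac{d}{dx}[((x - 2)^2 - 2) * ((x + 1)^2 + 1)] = 4*x^3 - 6*x^2 - 8*x - 4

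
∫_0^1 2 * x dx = 1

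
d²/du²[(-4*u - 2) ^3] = -384*u - 192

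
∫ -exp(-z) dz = exp(-z) + C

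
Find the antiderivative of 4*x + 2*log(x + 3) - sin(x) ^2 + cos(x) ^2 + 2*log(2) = 2*x^2 - 2*x + 2*(x + 3)*log(2*x + 6) + sin(2*x)/2 + C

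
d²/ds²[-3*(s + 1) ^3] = -18*s - 18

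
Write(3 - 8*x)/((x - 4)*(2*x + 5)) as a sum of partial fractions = -46/(13*(2*x + 5)) - 29/(13*(x - 4))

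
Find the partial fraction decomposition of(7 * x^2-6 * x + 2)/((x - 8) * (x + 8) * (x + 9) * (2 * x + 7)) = -290/(759*(2*x + 7)) - 623/(187*(x + 9)) + 83/(24*(x + 8)) + 201/(3128*(x - 8))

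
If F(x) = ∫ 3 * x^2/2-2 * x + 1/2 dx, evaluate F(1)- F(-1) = 2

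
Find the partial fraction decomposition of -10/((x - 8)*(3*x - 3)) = 10/(21*(x - 1)) - 10/(21*(x - 8))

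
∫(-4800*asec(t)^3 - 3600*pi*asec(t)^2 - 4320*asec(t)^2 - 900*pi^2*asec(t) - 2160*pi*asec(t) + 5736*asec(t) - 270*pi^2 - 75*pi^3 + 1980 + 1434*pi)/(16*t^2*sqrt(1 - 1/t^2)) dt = -15*(4*asec(t) + pi)^2/64 - 3*(5*(4*asec(t) + pi)^2 + 48*asec(t) - 112 + 12*pi)^2/256 - 9*asec(t)/4 + C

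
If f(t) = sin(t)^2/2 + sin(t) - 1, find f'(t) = (sin(t) + 1)*cos(t)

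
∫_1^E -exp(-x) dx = -exp(-1) + exp(-E)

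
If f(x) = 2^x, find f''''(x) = 2^x*log(2)^4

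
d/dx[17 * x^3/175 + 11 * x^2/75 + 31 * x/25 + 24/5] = 51*x^2/175 + 22*x/75 + 31/25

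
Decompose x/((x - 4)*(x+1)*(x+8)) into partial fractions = -2/(21*(x + 8)) + 1/(35*(x + 1)) + 1/(15*(x - 4))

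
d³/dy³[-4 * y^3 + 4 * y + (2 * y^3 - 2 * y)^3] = 4032*y^6 - 5040*y^4 + 1440*y^2 - 72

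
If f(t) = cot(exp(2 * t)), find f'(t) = -2*exp(2*t)/sin(exp(2*t))^2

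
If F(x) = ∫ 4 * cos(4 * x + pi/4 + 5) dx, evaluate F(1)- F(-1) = -sin(pi/4 + 1) + sin(pi/4 + 9)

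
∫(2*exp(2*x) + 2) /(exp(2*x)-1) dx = 2*log(2*sinh(x)) + C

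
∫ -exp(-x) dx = exp(-x) + C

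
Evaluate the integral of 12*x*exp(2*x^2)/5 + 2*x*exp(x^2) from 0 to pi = -8/5 + exp(pi^2) + 3*exp(2*pi^2)/5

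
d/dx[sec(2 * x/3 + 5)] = 2*tan(2*x/3 + 5)*sec(2*x/3 + 5)/3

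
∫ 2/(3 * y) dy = 2*log(y)/3 + C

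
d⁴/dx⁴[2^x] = 2^x*log(2)^4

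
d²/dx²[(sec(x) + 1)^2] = 6*tan(x)^4 + 8*tan(x)^2 + 2 - 2/cos(x) + 4/cos(x)^3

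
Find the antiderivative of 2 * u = u^2 + C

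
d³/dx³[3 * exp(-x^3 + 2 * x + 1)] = -81*x^6*exp(-x^3 + 2*x + 1) + 162*x^4*exp(-x^3 + 2*x + 1) + 162*x^3*exp(-x^3 + 2*x + 1) - 108*x^2*exp(-x^3 + 2*x + 1) - 108*x*exp(-x^3 + 2*x + 1) + 6*exp(-x^3 + 2*x + 1)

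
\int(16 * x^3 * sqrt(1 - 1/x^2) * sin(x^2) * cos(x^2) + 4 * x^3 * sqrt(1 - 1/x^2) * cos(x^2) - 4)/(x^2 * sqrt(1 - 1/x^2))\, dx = 4*sin(x^2)^2 + 2*sin(x^2) + 4*acsc(x) + C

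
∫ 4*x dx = 2*x^2 + C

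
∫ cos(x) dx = sin(x) + C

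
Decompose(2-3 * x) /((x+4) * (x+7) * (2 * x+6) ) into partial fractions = 23/(24*(x + 7)) - 7/(3*(x + 4)) + 11/(8*(x + 3))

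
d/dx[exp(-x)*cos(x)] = (-sin(x) - cos(x))*exp(-x)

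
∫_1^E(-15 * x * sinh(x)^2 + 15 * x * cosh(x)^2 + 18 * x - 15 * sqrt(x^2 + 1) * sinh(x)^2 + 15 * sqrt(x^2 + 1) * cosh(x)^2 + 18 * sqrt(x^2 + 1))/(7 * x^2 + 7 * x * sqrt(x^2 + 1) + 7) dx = -33*log(1 + sqrt(2))/7 + 33*log(E + sqrt(1 + exp(2)))/7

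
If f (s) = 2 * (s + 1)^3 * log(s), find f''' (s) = (12*s^3*log(s) + 22*s^3 + 12*s^2 - 6*s + 4)/s^3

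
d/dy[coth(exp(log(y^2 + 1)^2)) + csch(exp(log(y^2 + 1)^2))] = -4*y*(cosh(exp(log(y^2 + 1)^2)) + 1)*exp(log(y^2 + 1)^2)*log(y^2 + 1)/((y^2 + 1)*sinh(exp(log(y^2 + 1)^2))^2)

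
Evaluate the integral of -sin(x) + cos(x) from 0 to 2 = -1 + cos(2) + sin(2)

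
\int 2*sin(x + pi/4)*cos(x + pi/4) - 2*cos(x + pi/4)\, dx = (sin(x + pi/4) - 1)^2 + C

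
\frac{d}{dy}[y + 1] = 1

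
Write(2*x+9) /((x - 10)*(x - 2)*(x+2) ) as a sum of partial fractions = 5/(48*(x + 2)) - 13/(32*(x - 2)) + 29/(96*(x - 10))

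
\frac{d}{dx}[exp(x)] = exp(x)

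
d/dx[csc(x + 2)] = -cot(x + 2)*csc(x + 2)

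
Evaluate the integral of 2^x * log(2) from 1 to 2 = 2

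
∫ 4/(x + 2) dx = 4*log(x + 2) + C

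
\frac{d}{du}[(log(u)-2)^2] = (2*log(u) - 4)/u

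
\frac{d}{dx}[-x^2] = -2*x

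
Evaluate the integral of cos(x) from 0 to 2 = sin(2)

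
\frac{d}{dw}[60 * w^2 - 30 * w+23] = 120*w - 30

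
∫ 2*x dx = x^2 + C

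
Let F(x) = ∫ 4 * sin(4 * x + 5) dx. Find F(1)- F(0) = cos(5) - cos(9)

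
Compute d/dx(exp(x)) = exp(x)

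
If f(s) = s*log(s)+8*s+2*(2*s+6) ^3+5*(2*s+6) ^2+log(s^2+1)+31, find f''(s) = (96*s^6 + 328*s^5 + 193*s^4 + 654*s^3 + 98*s^2 + 330*s + 1)/(s^5 + 2*s^3 + s)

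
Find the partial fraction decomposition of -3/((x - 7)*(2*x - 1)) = 6/(13*(2*x - 1)) - 3/(13*(x - 7))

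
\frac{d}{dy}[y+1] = 1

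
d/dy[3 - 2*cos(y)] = 2*sin(y)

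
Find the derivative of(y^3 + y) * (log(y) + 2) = 3*y^2*log(y) + 7*y^2 + log(y) + 3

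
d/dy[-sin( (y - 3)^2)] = 2*(3 - y)*cos(y^2 - 6*y + 9)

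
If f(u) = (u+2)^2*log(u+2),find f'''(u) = 2/(u + 2)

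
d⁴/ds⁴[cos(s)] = cos(s)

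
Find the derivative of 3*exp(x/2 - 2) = 3*exp(x/2 - 2)/2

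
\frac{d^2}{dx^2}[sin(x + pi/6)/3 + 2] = -sin(x + pi/6)/3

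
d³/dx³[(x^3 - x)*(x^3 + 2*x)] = 120*x^3 + 24*x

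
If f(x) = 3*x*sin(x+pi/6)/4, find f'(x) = 3*x*cos(x + pi/6)/4 + 3*sin(x + pi/6)/4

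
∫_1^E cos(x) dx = -sin(1) + sin(E)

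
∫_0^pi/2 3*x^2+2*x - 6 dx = (-3 - pi/2)*(pi - pi^2/4)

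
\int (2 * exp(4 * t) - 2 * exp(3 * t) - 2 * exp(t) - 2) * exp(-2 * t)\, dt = (-(1 - exp(t))*exp(t) - 1)^2*exp(-2*t) + C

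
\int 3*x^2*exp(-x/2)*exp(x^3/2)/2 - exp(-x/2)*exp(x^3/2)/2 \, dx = exp(x*(x^2 - 1)/2) + C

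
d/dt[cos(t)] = -sin(t)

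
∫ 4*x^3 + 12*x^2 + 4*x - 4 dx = x^4 + 4*x^3 + 2*x^2 - 4*x + C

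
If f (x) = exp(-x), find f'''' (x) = exp(-x)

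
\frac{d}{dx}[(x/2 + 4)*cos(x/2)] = -x*sin(x/2)/4 - 2*sin(x/2) + cos(x/2)/2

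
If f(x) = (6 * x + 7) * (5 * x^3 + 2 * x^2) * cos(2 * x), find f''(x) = -120*x^4*cos(2*x) - 480*x^3*sin(2*x) - 188*x^3*cos(2*x) - 564*x^2*sin(2*x) + 304*x^2*cos(2*x) - 112*x*sin(2*x) + 282*x*cos(2*x) + 28*cos(2*x)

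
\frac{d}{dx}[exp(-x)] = -exp(-x)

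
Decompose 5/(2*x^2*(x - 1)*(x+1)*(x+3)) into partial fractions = 5/(144*(x + 3)) - 5/(8*(x + 1)) + 5/(16*(x - 1)) + 5/(18*x) - 5/(6*x^2)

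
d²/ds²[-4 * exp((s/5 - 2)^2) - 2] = -16*s^2*exp(s^2/25 - 4*s/5 + 4)/625 + 64*s*exp(s^2/25 - 4*s/5 + 4)/125 - 72*exp(s^2/25 - 4*s/5 + 4)/25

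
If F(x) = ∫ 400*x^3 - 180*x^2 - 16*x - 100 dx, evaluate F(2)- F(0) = 888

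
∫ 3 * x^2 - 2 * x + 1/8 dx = x^3 - x^2 + x/8 + C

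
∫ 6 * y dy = 3*y^2 + C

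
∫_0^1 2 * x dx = 1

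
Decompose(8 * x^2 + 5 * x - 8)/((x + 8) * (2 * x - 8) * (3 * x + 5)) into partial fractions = -53/(646*(3*x + 5)) + 58/(57*(x + 8)) + 35/(102*(x - 4))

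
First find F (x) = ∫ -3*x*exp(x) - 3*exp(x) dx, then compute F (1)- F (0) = -3*E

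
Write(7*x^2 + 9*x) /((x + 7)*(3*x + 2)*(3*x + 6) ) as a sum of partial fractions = -13/(114*(3*x + 2)) + 56/(57*(x + 7)) - 1/(6*(x + 2))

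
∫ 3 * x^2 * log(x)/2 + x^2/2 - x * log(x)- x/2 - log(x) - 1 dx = x*(x^2 - x - 2)*log(x)/2 + C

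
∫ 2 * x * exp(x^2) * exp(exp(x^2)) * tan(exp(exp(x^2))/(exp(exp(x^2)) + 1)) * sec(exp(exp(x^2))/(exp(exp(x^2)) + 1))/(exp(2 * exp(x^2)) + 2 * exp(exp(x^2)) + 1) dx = sec(exp(exp(x^2))/(exp(exp(x^2)) + 1)) + C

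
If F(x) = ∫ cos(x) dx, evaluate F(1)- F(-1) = 2*sin(1)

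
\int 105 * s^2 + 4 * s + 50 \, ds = 35*s^3 + 2*s^2 + 50*s + C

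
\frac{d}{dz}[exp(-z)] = -exp(-z)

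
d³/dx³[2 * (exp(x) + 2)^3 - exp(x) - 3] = 54*exp(3*x) + 96*exp(2*x) + 23*exp(x)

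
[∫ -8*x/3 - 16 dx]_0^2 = -112/3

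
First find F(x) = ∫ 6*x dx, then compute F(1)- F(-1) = 0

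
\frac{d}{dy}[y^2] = 2*y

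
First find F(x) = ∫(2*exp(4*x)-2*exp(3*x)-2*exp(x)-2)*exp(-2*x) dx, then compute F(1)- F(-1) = -(-E - 1 + exp(-1))^2 + (-1 - exp(-1) + E)^2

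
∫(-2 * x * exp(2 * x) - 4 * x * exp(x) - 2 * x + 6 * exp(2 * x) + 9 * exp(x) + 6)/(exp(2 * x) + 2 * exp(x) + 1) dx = (-x*(x - 6)*(exp(x) + 1) - 3*exp(x))/(exp(x) + 1) + C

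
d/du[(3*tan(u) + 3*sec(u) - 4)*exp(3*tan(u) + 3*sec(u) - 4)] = 9*(-sqrt(2)*sin(u)*cos(u + pi/4) + sin(u) - sqrt(2)*cos(u + pi/4) + 1)*exp(-4)*exp(3/cos(u))*exp(3*tan(u))/cos(u)^3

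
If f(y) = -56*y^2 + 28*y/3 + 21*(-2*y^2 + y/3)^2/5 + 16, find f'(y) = 336*y^3/5 - 84*y^2/5 - 1666*y/15 + 28/3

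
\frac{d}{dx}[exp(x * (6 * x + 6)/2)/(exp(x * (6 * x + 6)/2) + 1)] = (6*x*exp(3*x^2 + 3*x) + 3*exp(3*x^2 + 3*x))/(exp(6*x)*exp(6*x^2) + 2*exp(3*x)*exp(3*x^2) + 1)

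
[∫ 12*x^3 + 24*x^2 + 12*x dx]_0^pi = 1 + (-1 + 3*pi)*(1 + pi)^3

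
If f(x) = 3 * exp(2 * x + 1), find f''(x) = 12*exp(2*x + 1)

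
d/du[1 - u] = -1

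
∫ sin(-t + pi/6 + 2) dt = sin(t - 2 + pi/3) + C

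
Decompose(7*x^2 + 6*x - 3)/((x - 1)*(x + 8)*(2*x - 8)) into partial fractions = 397/(216*(x + 8)) - 5/(27*(x - 1)) + 133/(72*(x - 4))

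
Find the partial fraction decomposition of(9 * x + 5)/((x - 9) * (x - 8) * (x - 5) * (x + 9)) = 19/(1071*(x + 9)) + 25/(84*(x - 5)) - 77/(51*(x - 8)) + 43/(36*(x - 9))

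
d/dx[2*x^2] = 4*x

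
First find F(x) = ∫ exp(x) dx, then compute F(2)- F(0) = -1 + exp(2)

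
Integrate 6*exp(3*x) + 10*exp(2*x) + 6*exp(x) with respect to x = (2*exp(2*x) + 5*exp(x) + 6)*exp(x) + C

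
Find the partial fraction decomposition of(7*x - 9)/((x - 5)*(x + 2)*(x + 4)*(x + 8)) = 5/(24*(x + 8)) - 37/(72*(x + 4)) + 23/(84*(x + 2)) + 2/(63*(x - 5))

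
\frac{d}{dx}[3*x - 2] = 3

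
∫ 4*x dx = 2*x^2 + C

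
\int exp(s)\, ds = exp(s) + C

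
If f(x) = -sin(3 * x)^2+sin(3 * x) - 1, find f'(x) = -3*sin(6*x) + 3*cos(3*x)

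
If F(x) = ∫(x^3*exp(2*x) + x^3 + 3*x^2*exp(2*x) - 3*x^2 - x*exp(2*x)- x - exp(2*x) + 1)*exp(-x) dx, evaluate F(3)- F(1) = -24*exp(-3) + 24*exp(3)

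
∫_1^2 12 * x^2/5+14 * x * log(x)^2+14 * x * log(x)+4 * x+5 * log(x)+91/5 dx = 10*log(2) + 28*log(2)^2 + 124/5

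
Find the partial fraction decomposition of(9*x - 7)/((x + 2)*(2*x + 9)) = 19/(2*x + 9) - 5/(x + 2)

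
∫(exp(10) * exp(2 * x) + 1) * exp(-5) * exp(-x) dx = 2*sinh(x + 5) + C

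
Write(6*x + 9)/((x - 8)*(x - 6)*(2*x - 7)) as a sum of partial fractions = 8/(3*(2*x - 7)) - 9/(2*(x - 6)) + 19/(6*(x - 8))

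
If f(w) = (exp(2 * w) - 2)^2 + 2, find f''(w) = 16*exp(4*w) - 16*exp(2*w)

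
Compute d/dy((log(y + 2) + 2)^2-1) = (2*log(y + 2) + 4)/(y + 2)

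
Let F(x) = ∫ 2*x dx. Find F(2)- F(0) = 4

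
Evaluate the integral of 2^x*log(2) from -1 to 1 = 3/2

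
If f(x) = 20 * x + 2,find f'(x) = 20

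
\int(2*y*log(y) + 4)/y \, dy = 2*(y + 2)*(log(y) - 1) + C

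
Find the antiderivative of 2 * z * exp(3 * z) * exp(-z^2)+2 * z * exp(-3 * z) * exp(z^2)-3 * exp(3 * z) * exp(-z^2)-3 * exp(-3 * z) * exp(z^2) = 2*sinh(z*(z - 3)) + C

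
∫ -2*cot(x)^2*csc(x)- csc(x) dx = cot(x)*csc(x) + C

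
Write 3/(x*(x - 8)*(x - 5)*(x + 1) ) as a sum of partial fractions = -1/(18*(x + 1)) - 1/(30*(x - 5)) + 1/(72*(x - 8)) + 3/(40*x)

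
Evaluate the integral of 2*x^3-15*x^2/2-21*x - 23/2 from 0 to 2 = -77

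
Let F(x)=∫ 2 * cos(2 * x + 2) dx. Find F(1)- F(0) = -sin(2) + sin(4)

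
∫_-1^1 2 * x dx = 0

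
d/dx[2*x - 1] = 2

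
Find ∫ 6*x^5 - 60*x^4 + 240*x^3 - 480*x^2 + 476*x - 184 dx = x^6 - 12*x^5 + 60*x^4 - 160*x^3 + 238*x^2 - 184*x + C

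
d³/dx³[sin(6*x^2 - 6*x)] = -1728*x^3*cos(6*x^2 - 6*x) + 2592*x^2*cos(6*x^2 - 6*x) - 432*x*sin(6*x^2 - 6*x) - 1296*x*cos(6*x^2 - 6*x) + 216*sin(6*x^2 - 6*x) + 216*cos(6*x^2 - 6*x)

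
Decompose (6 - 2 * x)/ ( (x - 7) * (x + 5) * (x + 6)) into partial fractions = 18/(13*(x + 6)) - 4/(3*(x + 5)) - 2/(39*(x - 7))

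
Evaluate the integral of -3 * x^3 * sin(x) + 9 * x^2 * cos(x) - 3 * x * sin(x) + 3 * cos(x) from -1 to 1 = 12*cos(1)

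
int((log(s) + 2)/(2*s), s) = (log(s) + 4)*log(s)/4 + C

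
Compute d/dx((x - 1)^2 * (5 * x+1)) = 15*x^2 - 18*x + 3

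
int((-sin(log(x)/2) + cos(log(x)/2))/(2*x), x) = sqrt(2)*sin(log(x)/2 + pi/4) + C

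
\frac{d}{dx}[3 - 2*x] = -2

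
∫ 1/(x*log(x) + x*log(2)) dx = log(3*log(2*x)) + C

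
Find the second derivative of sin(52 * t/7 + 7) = -2704*sin(52*t/7 + 7)/49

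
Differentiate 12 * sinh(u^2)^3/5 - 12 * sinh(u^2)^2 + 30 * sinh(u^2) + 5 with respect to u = 12*u*(-4*sinh(u^2) + 6*cosh(u^2)^2/5 + 19/5)*cosh(u^2)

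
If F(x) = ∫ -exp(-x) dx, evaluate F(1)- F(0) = -1 + exp(-1)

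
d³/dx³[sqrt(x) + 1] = 3/(8*x^(5/2))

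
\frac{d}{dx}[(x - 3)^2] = 2*x - 6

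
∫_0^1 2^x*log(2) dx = 1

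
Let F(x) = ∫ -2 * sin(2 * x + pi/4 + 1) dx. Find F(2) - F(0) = -cos(pi/4 + 1) + cos(pi/4 + 5)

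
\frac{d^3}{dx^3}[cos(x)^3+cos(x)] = (22 - 27*sin(x)^2)*sin(x)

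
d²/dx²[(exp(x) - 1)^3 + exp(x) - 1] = 9*exp(3*x) - 12*exp(2*x) + 4*exp(x)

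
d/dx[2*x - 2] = 2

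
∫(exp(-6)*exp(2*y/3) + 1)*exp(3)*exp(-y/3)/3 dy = 2*sinh(y/3 - 3) + C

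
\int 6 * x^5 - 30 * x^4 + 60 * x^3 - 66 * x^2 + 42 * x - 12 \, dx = x^6 - 6*x^5 + 15*x^4 - 22*x^3 + 21*x^2 - 12*x + C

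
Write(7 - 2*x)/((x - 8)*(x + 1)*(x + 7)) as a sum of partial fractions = 7/(30*(x + 7)) - 1/(6*(x + 1)) - 1/(15*(x - 8))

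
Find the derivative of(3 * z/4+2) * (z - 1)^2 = 9*z^2/4 + z - 13/4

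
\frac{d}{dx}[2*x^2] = 4*x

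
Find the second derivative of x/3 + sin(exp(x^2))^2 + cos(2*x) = 8*x^2*exp(2*x^2)*cos(2*exp(x^2)) + 4*x^2*exp(x^2)*sin(2*exp(x^2)) + 2*exp(x^2)*sin(2*exp(x^2)) - 4*cos(2*x)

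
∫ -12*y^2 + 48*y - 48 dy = -4*y^3 + 24*y^2 - 48*y + C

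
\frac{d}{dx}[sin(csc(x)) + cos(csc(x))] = -sqrt(2)*cos(x)*cos(pi/4 + 1/sin(x))/sin(x)^2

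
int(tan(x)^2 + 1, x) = tan(x) + C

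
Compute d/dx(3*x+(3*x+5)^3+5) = 81*x^2 + 270*x + 228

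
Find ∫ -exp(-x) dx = exp(-x) + C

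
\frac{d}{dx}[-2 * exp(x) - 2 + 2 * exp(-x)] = (-2*exp(2*x) - 2)*exp(-x)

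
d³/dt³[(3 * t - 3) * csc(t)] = 3*(t*cos(t)/sin(t) - 6*t*cos(t)/sin(t)^3 - 3 - cos(t)/sin(t) + 6/sin(t)^2 + 6*cos(t)/sin(t)^3)/sin(t)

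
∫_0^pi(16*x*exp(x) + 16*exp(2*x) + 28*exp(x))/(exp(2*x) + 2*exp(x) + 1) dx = -6 + 4*(3 + 4*pi)*exp(pi)/(1 + exp(pi))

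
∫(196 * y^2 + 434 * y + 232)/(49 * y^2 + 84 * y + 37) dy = 4*y + log((7*y + 6)^2 + 1) + C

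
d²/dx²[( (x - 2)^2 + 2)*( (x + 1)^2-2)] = 12*x^2 - 12*x - 6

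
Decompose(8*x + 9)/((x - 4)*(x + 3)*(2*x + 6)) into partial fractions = -41/(98*(x + 3)) + 15/(14*(x + 3)^2) + 41/(98*(x - 4))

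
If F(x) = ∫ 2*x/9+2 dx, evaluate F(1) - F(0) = 19/9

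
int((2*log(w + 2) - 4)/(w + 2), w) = (log(w + 2) - 2)^2 + C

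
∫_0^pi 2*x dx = pi^2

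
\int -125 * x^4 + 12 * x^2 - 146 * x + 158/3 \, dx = -25*x^5 + 4*x^3 - 73*x^2 + 158*x/3 + C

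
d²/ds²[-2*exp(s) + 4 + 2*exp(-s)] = (2 - 2*exp(2*s))*exp(-s)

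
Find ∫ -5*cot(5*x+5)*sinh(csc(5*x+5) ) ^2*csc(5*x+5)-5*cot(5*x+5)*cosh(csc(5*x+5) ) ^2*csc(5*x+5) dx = sinh(2*csc(5*x + 5))/2 + C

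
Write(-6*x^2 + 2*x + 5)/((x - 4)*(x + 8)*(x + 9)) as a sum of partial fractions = -499/(13*(x + 9)) + 395/(12*(x + 8)) - 83/(156*(x - 4))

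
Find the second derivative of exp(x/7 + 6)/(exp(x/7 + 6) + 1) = (exp(x/7 + 6) - exp(2*x/7 + 12))/(49*exp(18)*exp(3*x/7) + 147*exp(12)*exp(2*x/7) + 147*exp(6)*exp(x/7) + 49)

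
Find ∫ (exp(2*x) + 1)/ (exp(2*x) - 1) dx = log(2*sinh(x)) + C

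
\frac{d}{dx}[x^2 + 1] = 2*x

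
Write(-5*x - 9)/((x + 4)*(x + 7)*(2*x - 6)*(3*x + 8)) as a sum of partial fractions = -9/(136*(3*x + 8)) - 1/(30*(x + 7)) + 11/(168*(x + 4)) - 6/(595*(x - 3))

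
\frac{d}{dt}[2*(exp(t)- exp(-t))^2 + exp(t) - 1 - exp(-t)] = (4*exp(4*t) + exp(3*t) + exp(t) - 4)*exp(-2*t)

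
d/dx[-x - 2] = -1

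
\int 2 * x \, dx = x^2 + C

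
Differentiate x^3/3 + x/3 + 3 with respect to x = x^2 + 1/3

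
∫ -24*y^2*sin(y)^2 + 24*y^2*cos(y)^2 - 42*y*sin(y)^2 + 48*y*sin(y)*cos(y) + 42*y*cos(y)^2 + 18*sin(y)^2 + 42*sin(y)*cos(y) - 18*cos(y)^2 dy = (12*y^2 + 21*y - 9)*sin(2*y) + C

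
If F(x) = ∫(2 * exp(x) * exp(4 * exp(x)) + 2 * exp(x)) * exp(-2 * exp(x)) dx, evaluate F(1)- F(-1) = -exp(2*exp(-1)) - exp(-2*E) + exp(-2*exp(-1)) + exp(2*E)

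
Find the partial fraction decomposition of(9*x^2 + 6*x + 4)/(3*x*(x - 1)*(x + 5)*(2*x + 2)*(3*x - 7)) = 1809/(12320*(3*x - 7)) + 199/(15840*(x + 5)) - 7/(480*(x + 1)) - 19/(288*(x - 1)) + 2/(105*x)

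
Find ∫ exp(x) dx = exp(x) + C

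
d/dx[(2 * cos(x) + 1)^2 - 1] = -4*(2*cos(x) + 1)*sin(x)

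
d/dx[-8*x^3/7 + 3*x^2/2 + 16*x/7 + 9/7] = -24*x^2/7 + 3*x + 16/7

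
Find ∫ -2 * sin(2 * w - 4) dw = cos(2*w - 4) + C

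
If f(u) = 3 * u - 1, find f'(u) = 3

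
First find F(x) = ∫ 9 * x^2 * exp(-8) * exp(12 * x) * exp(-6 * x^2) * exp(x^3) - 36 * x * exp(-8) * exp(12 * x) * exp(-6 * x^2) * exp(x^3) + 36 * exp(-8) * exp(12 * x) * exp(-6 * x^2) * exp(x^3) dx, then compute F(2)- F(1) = 3 - 3*exp(-1)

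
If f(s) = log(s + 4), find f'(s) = 1/(s + 4)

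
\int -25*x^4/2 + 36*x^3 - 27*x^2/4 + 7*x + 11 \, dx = -5*x^5/2 + 9*x^4 - 9*x^3/4 + 7*x^2/2 + 11*x + C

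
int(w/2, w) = w^2/4 + C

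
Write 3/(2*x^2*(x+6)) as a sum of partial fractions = 1/(24*(x + 6)) - 1/(24*x) + 1/(4*x^2)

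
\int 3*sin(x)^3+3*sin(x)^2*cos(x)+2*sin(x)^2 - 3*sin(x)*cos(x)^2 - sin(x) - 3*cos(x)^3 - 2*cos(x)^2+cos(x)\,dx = -sin(2*x) - sqrt(2)*sin(x + pi/4)/2 + sqrt(2)*cos(3*x + pi/4)/2 + C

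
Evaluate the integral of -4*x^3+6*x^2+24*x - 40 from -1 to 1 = -76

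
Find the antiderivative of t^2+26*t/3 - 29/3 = t^3/3 + 13*t^2/3 - 29*t/3 + C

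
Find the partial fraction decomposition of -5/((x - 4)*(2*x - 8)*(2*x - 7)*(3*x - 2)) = 27/(680*(3*x - 2)) - 20/(17*(2*x - 7)) + 23/(40*(x - 4)) - 1/(4*(x - 4)^2)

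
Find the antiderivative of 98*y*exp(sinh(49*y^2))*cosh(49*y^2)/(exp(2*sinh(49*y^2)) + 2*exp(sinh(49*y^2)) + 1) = exp(sinh(49*y^2))/(exp(sinh(49*y^2)) + 1) + C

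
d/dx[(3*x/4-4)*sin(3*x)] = 9*x*cos(3*x)/4 + 3*sin(3*x)/4 - 12*cos(3*x)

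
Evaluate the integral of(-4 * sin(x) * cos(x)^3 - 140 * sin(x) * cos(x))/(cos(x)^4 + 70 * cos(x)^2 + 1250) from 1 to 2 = -log(1 + (cos(2) + 71)^2/100) + log(1 + (cos(4) + 71)^2/100)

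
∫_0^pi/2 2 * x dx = pi^2/4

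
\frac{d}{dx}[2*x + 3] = 2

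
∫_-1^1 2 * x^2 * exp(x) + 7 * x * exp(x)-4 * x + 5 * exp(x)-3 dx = -6 - exp(-1) + 7*E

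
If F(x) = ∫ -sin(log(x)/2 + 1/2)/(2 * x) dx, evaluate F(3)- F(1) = -cos(1/2) + cos((1 + log(3))/2)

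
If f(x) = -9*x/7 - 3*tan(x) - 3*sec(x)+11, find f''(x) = -6*sin(x)/cos(x)^3 + 3/cos(x) - 6/cos(x)^3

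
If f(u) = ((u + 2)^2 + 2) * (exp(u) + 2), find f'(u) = u^2*exp(u) + 6*u*exp(u) + 4*u + 10*exp(u) + 8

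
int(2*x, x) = x^2 + C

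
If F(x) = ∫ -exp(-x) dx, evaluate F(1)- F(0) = -1 + exp(-1)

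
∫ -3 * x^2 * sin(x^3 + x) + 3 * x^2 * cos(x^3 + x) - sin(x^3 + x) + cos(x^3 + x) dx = sqrt(2)*sin(x^3 + x + pi/4) + C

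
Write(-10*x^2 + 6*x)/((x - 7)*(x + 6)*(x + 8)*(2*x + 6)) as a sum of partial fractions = 172/(75*(x + 8)) - 33/(13*(x + 6)) + 9/(25*(x + 3)) - 112/(975*(x - 7))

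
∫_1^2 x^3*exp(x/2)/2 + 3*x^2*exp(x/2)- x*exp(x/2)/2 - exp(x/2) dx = 6*E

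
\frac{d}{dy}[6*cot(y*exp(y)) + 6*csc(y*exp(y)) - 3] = -6*(y*cos(y*exp(y)) + y + cos(y*exp(y)) + 1)*exp(y)/sin(y*exp(y))^2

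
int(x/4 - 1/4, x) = x^2/8 - x/4 + C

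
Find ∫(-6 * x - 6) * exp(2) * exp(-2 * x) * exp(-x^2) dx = 3*exp(-x^2 - 2*x + 2) + C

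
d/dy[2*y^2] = 4*y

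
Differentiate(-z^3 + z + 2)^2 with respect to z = 6*z^5 - 8*z^3 - 12*z^2 + 2*z + 4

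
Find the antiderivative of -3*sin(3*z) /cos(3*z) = log(3*cos(3*z)) + C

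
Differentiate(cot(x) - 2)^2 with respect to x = 2*(2 - cos(x)/sin(x))/sin(x)^2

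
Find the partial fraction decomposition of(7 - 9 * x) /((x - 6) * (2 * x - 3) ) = 13/(9*(2*x - 3)) - 47/(9*(x - 6))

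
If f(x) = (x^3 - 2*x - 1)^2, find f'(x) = 6*x^5 - 16*x^3 - 6*x^2 + 8*x + 4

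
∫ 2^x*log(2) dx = 2^x + C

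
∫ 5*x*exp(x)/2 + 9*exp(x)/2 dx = (5*x + 4)*exp(x)/2 + C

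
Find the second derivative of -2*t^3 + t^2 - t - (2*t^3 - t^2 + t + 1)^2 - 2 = -120*t^4 + 80*t^3 - 60*t^2 - 24*t + 4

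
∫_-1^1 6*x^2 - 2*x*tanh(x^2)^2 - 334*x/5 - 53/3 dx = -94/3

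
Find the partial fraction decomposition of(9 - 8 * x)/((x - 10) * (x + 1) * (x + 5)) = 49/(60*(x + 5)) - 17/(44*(x + 1)) - 71/(165*(x - 10))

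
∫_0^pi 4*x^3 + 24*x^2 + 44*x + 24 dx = -9 + (-1 + (2 + pi)^2)^2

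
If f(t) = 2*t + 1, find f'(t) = 2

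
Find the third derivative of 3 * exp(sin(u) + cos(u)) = 3*(-sqrt(2)*sin(3*u + pi/4)/2 - 3*cos(2*u) + sqrt(2)*cos(u + pi/4)/2)*exp(sin(u))*exp(cos(u))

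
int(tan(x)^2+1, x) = tan(x) + C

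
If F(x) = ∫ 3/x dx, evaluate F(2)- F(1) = -3*log(3) + 3*log(6)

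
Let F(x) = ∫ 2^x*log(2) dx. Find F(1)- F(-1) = 3/2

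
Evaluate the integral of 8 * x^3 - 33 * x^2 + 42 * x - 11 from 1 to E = 4 + ((-2 + E)^2 + 1)*(-3*E - 1 + 2*exp(2))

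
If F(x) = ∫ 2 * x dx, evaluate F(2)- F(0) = 4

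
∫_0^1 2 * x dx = 1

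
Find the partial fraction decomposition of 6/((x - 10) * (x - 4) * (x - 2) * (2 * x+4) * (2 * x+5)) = 16/(975*(2*x + 5)) - 1/(96*(x + 2)) + 1/(192*(x - 2)) - 1/(312*(x - 4)) + 1/(4800*(x - 10))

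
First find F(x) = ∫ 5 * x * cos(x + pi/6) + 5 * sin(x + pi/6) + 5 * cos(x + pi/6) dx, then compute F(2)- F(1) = -10*sin(pi/6 + 1) + 15*sin(pi/6 + 2)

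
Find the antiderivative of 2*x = x^2 + C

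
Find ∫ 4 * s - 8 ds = 2*s^2 - 8*s + C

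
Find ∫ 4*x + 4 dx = 2*x^2 + 4*x + C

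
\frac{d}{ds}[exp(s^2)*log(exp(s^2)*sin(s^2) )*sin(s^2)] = 2*sqrt(2)*s*(s^2 + log(sin(s^2)) + 1)*exp(s^2)*sin(s^2 + pi/4)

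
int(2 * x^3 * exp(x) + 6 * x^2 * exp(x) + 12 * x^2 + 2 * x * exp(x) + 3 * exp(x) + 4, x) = (exp(x) + 2)*(2*x^3 + 2*x + 1) + C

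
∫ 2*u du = u^2 + C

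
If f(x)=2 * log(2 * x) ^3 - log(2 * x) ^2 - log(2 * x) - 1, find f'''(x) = (12*log(x)^2 - 40*log(x) + 24*log(2)*log(x) - 40*log(2) + 12*log(2)^2 + 16)/x^3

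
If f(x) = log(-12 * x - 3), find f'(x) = 4/(4*x + 1)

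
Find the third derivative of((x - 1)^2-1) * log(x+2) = (2*x^2 + 14*x + 36)/(x^3 + 6*x^2 + 12*x + 8)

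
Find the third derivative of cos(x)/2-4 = sin(x)/2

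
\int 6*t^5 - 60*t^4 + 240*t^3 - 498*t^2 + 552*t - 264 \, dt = t^6 - 12*t^5 + 60*t^4 - 166*t^3 + 276*t^2 - 264*t + C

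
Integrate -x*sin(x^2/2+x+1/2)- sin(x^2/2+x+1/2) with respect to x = cos((x + 1)^2/2) + C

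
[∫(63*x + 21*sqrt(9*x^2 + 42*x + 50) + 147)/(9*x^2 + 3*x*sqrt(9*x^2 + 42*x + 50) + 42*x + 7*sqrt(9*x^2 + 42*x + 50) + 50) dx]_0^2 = -7*log(7 + 5*sqrt(2)) + 7*log(13 + sqrt(170))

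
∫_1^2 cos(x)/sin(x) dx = log(sin(2)) - log(sin(1))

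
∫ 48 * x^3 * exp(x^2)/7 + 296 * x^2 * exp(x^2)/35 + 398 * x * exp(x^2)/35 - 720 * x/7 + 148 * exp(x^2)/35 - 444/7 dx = (exp(x^2) - 15)*(28*x + 30*(2*x + 1)^2 + 49)/35 + C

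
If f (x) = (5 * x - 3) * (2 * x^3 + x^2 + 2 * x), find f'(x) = 40*x^3 - 3*x^2 + 14*x - 6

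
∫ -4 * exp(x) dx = -4*exp(x) + C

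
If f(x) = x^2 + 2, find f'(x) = 2*x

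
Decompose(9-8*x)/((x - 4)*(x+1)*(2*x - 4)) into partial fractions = 17/(30*(x + 1)) + 7/(12*(x - 2)) - 23/(20*(x - 4))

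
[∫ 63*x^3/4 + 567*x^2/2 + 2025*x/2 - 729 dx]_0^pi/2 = -252 + 9*pi^2/16 + 27*pi/2 + 7*(-9*pi/2 - 3*pi^2/16 + 6)^2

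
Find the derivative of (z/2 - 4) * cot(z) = -z/(2*sin(z)^2) + 1/(2*tan(z)) + 4/sin(z)^2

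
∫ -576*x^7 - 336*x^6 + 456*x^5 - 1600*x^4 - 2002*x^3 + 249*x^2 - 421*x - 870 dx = -72*x^8 - 48*x^7 + 76*x^6 - 320*x^5 - 1001*x^4/2 + 83*x^3 - 421*x^2/2 - 870*x + C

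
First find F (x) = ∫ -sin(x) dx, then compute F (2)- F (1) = -cos(1) + cos(2)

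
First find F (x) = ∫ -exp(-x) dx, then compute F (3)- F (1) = -exp(-1) + exp(-3)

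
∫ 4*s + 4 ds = 2*s^2 + 4*s + C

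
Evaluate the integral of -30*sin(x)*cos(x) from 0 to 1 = -15*sin(1)^2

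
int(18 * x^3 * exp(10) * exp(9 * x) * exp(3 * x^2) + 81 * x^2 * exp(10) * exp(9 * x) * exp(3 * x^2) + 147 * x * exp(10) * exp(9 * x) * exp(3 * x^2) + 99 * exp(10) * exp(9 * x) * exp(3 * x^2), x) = (3*x^2 + 9*x + 10)*exp(3*x^2 + 9*x + 10) + C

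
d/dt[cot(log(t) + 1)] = -1/(t*sin(log(t) + 1)^2)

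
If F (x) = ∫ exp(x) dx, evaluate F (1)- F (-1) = E - exp(-1)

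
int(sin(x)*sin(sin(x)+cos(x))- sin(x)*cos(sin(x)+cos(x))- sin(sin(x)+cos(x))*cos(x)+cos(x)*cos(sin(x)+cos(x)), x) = sqrt(2)*sin(sqrt(2)*sin(x + pi/4) + pi/4) + C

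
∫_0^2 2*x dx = 4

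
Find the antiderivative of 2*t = t^2 + C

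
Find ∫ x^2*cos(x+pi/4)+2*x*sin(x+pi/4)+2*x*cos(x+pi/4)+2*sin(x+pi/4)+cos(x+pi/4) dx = (x + 1)^2*sin(x + pi/4) + C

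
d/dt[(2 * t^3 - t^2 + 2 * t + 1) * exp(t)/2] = t^3*exp(t) + 5*t^2*exp(t)/2 + 3*exp(t)/2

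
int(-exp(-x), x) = exp(-x) + C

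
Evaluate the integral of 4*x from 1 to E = -2 + 2*exp(2)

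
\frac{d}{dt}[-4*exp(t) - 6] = -4*exp(t)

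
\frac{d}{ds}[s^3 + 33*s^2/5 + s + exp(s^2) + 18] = 3*s^2 + 2*s*exp(s^2) + 66*s/5 + 1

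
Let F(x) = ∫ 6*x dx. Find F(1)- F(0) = 3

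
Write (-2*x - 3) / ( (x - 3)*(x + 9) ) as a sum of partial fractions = -5/(4*(x + 9)) - 3/(4*(x - 3))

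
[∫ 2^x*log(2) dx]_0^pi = -1 + 2^pi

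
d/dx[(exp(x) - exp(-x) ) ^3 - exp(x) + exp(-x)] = (3*exp(6*x) - 4*exp(4*x) - 4*exp(2*x) + 3)*exp(-3*x)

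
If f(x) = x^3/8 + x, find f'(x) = 3*x^2/8 + 1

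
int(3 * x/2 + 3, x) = 3*x^2/4 + 3*x + C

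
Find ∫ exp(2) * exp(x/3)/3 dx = exp(x/3 + 2) + C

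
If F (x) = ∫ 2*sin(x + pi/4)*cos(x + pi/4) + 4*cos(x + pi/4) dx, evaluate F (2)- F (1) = -(sin(pi/4 + 1) + 2)^2 + (sin(pi/4 + 2) + 2)^2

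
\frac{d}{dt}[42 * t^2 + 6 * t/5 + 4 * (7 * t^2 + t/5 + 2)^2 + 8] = 784*t^3 + 168*t^2/5 + 7708*t/25 + 22/5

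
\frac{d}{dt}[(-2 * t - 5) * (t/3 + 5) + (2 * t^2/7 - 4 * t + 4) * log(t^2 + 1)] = (12*t^3*log(t^2 + 1) - 16*t^3 - 84*t^2*log(t^2 + 1) - 413*t^2 + 12*t*log(t^2 + 1) + 140*t - 84*log(t^2 + 1) - 245)/(21*t^2 + 21)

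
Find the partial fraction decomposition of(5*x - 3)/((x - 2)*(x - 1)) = -2/(x - 1) + 7/(x - 2)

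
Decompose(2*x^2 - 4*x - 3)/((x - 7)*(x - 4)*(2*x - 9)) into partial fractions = -78/(5*(2*x - 9)) + 13/(3*(x - 4)) + 67/(15*(x - 7))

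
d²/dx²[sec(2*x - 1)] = 8*tan(2*x - 1)^2*sec(2*x - 1) + 4*sec(2*x - 1)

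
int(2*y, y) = y^2 + C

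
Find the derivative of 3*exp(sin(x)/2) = 3*exp(sin(x)/2)*cos(x)/2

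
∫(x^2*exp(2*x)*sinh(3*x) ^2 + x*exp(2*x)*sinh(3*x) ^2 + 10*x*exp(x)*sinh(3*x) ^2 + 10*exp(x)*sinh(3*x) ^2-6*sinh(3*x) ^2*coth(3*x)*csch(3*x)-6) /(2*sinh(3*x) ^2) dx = x^2*exp(2*x)/4 + 5*x*exp(x) + coth(3*x) + csch(3*x) + C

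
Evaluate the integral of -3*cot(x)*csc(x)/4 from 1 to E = -3*csc(1)/4 + 3*csc(E)/4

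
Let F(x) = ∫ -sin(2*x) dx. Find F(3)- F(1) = -cos(2)/2 + cos(6)/2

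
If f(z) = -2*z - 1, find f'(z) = -2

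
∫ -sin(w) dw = cos(w) + C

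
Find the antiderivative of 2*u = u^2 + C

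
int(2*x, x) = x^2 + C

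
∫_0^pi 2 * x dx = pi^2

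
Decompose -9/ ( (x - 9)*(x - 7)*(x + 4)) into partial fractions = -9/(143*(x + 4)) + 9/(22*(x - 7)) - 9/(26*(x - 9))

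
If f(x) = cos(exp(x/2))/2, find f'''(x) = exp(3*x/2)*sin(exp(x/2))/16 - exp(x/2)*sin(exp(x/2))/16 - 3*exp(x)*cos(exp(x/2))/16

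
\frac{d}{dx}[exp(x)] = exp(x)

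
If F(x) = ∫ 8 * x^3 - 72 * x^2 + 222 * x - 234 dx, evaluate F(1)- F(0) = -145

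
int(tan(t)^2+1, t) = tan(t) + C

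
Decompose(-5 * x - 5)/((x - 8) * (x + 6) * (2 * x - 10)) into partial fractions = 25/(308*(x + 6)) + 5/(11*(x - 5)) - 15/(28*(x - 8))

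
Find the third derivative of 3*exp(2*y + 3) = 24*exp(2*y + 3)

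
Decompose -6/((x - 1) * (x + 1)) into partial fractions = 3/(x + 1) - 3/(x - 1)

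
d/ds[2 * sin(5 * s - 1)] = 10*cos(5*s - 1)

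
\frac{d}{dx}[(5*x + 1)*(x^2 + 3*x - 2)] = 15*x^2 + 32*x - 7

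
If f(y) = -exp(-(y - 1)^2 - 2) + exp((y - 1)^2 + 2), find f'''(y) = (8*y^3*exp(2*y^2 - 4*y + 6) + 8*y^3 - 24*y^2*exp(2*y^2 - 4*y + 6) - 24*y^2 + 36*y*exp(2*y^2 - 4*y + 6) + 12*y - 20*exp(2*y^2 - 4*y + 6) + 4)*exp(-y^2 + 2*y - 3)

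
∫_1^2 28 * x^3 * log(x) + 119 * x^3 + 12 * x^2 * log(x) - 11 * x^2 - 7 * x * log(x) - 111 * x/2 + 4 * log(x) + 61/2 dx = 138*log(2) + 667/2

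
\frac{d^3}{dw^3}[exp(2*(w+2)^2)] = 64*w^3*exp(2*w^2 + 8*w + 8) + 384*w^2*exp(2*w^2 + 8*w + 8) + 816*w*exp(2*w^2 + 8*w + 8) + 608*exp(2*w^2 + 8*w + 8)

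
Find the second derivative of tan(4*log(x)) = 4*(8*sin(4*log(x))/cos(4*log(x)) - 1)/(x^2*cos(4*log(x))^2)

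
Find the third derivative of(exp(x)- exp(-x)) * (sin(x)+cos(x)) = -4*(exp(2*x)*sin(x) + cos(x))*exp(-x)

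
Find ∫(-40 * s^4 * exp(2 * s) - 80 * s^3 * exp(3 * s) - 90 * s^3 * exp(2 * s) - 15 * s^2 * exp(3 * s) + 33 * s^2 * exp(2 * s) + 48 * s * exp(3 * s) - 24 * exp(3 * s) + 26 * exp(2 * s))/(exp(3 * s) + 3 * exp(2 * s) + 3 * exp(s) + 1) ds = -(s - 1)*(20*s^3 + 25*s^2 + s + 25)*exp(2*s)/(exp(s) + 1)^2 + C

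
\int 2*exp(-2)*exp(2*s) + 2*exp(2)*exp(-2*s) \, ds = 2*sinh(2*s - 2) + C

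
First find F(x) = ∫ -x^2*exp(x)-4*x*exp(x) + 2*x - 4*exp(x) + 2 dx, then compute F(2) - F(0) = 10 - 10*exp(2)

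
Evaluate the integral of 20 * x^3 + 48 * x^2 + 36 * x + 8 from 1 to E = -48 + (1 + E)^3*(1 + 5*E)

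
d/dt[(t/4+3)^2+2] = t/8 + 3/2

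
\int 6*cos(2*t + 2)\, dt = 3*sin(2*t + 2) + C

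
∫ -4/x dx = -4*log(2*x) + C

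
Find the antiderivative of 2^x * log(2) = 2^x + C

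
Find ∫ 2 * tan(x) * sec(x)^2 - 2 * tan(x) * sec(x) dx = (sec(x) - 1)^2 + C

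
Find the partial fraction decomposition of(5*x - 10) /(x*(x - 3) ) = 5/(3*(x - 3)) + 10/(3*x)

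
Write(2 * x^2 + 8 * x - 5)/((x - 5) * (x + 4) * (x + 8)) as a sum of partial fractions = 59/(52*(x + 8)) + 5/(36*(x + 4)) + 85/(117*(x - 5))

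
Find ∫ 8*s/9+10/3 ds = 4*s^2/9 + 10*s/3 + C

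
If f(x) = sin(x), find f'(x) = cos(x)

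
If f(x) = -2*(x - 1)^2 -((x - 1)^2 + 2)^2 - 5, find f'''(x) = 24 - 24*x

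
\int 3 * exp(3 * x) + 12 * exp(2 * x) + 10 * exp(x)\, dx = (exp(x) + 2)^3 - 2*exp(x) + C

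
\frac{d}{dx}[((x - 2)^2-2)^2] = 4*x^3 - 24*x^2 + 40*x - 16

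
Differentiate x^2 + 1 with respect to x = 2*x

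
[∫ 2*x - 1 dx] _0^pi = -4 + (-2 + pi)^2 + 3*pi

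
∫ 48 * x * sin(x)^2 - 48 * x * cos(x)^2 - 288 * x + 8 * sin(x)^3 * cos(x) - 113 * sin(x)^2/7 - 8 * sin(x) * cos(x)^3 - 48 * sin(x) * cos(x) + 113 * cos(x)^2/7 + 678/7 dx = 6*x/7 - (12*x + sin(2*x) - 4)^2 + sin(2*x)/14 + C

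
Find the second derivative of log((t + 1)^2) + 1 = -2/(t^2 + 2*t + 1)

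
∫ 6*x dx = 3*x^2 + C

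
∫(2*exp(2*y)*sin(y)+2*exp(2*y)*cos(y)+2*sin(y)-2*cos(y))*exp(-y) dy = 4*sin(y)*sinh(y) + C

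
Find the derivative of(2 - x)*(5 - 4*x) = 8*x - 13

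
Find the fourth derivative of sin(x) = sin(x)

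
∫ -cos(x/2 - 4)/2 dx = -sin(x/2 - 4) + C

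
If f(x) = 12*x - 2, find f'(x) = 12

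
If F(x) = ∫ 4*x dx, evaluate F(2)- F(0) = 8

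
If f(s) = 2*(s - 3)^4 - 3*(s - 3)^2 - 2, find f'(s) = 8*s^3 - 72*s^2 + 210*s - 198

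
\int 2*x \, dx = x^2 + C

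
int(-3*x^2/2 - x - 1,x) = -x^3/2 - x^2/2 - x + C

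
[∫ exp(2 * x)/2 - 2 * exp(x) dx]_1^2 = -(-2 + E/2)^2 + (-2 + exp(2)/2)^2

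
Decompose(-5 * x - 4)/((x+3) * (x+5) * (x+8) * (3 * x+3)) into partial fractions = -4/(35*(x + 8)) + 7/(24*(x + 5)) - 11/(60*(x + 3)) + 1/(168*(x + 1))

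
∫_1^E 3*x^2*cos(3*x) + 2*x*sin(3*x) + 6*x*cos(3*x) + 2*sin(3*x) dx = -3*sin(3) + (-1 + (1 + E)^2)*sin(3*E)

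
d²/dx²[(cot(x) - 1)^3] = 12*cot(x)^5 - 18*cot(x)^4 + 24*cot(x)^3 - 24*cot(x)^2 + 12*cot(x) - 6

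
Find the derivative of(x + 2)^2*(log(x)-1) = (2*x^2*log(x) - x^2 + 4*x*log(x) + 4)/x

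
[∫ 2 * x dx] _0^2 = 4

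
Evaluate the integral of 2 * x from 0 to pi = pi^2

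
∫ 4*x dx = 2*x^2 + C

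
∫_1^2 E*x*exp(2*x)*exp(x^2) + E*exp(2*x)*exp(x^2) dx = -exp(4)/2 + exp(9)/2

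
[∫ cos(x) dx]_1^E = -sin(1) + sin(E)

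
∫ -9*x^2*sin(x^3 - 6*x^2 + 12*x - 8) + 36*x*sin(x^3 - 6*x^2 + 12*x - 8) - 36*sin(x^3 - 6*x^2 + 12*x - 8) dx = 3*cos((x - 2)^3) + C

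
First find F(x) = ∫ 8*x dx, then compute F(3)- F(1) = 32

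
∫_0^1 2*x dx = 1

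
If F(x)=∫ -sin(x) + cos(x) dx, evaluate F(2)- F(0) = -1 + cos(2) + sin(2)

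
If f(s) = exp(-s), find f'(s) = -exp(-s)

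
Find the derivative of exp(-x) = -exp(-x)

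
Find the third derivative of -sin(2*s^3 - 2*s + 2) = 216*s^6*cos(2*s^3 - 2*s + 2) - 216*s^4*cos(2*s^3 - 2*s + 2) + 216*s^3*sin(2*s^3 - 2*s + 2) + 72*s^2*cos(2*s^3 - 2*s + 2) - 72*s*sin(2*s^3 - 2*s + 2) - 20*cos(2*s^3 - 2*s + 2)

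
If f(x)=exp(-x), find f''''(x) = exp(-x)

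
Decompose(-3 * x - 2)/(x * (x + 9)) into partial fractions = -25/(9*(x + 9)) - 2/(9*x)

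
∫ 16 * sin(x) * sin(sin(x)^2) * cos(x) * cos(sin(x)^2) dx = -4*cos(sin(x)^2)^2 + C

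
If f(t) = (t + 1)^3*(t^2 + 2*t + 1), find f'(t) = 5*t^4 + 20*t^3 + 30*t^2 + 20*t + 5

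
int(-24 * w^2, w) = -8*w^3 + C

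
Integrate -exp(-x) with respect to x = exp(-x) + C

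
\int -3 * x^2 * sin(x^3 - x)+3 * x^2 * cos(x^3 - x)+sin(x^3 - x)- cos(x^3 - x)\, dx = sqrt(2)*cos(-x^3 + x + pi/4) + C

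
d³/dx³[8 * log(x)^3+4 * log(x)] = (48*log(x)^2 - 144*log(x) + 56)/x^3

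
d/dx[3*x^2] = 6*x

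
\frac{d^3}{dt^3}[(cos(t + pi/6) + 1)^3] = -6*sin(t + pi/6)^3 + 21*sin(t + pi/6)*cos(t + pi/6)^2 + 3*sin(t + pi/6) + 12*sin(2*t + pi/3)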